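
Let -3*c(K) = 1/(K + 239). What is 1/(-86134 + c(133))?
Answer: -1116/96125545 ≈ -1.1610e-5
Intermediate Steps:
c(K) = -1/(3*(239 + K)) (c(K) = -1/(3*(K + 239)) = -1/(3*(239 + K)))
1/(-86134 + c(133)) = 1/(-86134 - 1/(717 + 3*133)) = 1/(-86134 - 1/(717 + 399)) = 1/(-86134 - 1/1116) = 1/(-96125545/1116) = -1116/96125545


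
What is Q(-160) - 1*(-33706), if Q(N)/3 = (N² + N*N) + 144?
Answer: 187738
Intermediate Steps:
Q(N) = 432 + 6*N² (Q(N) = 3*((N² + N*N) + 144) = 3*((N² + N²) + 144) = 3*(2*N² + 144) = 3*(144 + 2*N²) = 432 + 6*N²)
Q(-160) - 1*(-33706) = (432 + 6*(-160)²) - 1*(-33706) = (432 + 6*25600) + 33706 = (432 + 153600) + 33706 = 154032 + 33706 = 187738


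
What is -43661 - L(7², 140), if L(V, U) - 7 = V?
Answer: -43717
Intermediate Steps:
L(V, U) = 7 + V
-43661 - L(7², 140) = -43661 - (7 + 7²) = -43661 - (7 + 49) = -43661 - 1*56 = -43661 - 56 = -43717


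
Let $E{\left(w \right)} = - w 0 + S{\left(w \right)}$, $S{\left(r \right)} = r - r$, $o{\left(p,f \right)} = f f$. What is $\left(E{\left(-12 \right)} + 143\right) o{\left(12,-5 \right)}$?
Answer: $3575$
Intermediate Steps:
$o{\left(p,f \right)} = f^{2}$
$S{\left(r \right)} = 0$
$E{\left(w \right)} = 0$ ($E{\left(w \right)} = - w 0 + 0 = 0 + 0 = 0$)
$\left(E{\left(-12 \right)} + 143\right) o{\left(12,-5 \right)} = \left(0 + 143\right) \left(-5\right)^{2} = 143 \cdot 25 = 3575$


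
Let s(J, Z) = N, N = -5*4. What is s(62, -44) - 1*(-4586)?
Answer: 4566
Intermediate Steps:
N = -20
s(J, Z) = -20
s(62, -44) - 1*(-4586) = -20 - 1*(-4586) = -20 + 4586 = 4566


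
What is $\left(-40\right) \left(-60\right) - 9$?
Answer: $2391$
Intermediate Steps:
$\left(-40\right) \left(-60\right) - 9 = 2400 - 9 = 2391$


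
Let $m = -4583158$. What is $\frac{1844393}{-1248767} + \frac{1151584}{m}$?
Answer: $- \frac{4945602315011}{2861648233093} \approx -1.7282$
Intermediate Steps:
$\frac{1844393}{-1248767} + \frac{1151584}{m} = \frac{1844393}{-1248767} + \frac{1151584}{-4583158} = 1844393 \left(- \frac{1}{1248767}\right) + 1151584 \left(- \frac{1}{4583158}\right) = - \frac{1844393}{1248767} - \frac{575792}{2291579} = - \frac{4945602315011}{2861648233093}$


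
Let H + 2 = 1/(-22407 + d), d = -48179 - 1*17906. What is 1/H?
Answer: -88492/176985 ≈ -0.50000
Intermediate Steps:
d = -66085 (d = -48179 - 17906 = -66085)
H = -176985/88492 (H = -2 + 1/(-22407 - 66085) = -2 + 1/(-88492) = -2 - 1/88492 = -176985/88492 ≈ -2.0000)
1/H = 1/(-176985/88492) = -88492/176985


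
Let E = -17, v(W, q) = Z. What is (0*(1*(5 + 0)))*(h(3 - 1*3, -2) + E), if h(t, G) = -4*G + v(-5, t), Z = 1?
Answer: 0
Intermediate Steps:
v(W, q) = 1
h(t, G) = 1 - 4*G (h(t, G) = -4*G + 1 = 1 - 4*G)
(0*(1*(5 + 0)))*(h(3 - 1*3, -2) + E) = (0*(1*(5 + 0)))*((1 - 4*(-2)) - 17) = (0*(1*5))*((1 + 8) - 17) = (0*5)*(9 - 17) = 0*(-8) = 0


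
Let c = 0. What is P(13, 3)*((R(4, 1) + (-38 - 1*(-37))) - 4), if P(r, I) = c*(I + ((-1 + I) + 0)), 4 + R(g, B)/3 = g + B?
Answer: 0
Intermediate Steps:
R(g, B) = -12 + 3*B + 3*g (R(g, B) = -12 + 3*(g + B) = -12 + 3*(B + g) = -12 + (3*B + 3*g) = -12 + 3*B + 3*g)
P(r, I) = 0 (P(r, I) = 0*(I + ((-1 + I) + 0)) = 0*(I + (-1 + I)) = 0*(-1 + 2*I) = 0)
P(13, 3)*((R(4, 1) + (-38 - 1*(-37))) - 4) = 0*(((-12 + 3*1 + 3*4) + (-38 - 1*(-37))) - 4) = 0*(((-12 + 3 + 12) + (-38 + 37)) - 4) = 0*((3 - 1) - 4) = 0*(2 - 4) = 0*(-2) = 0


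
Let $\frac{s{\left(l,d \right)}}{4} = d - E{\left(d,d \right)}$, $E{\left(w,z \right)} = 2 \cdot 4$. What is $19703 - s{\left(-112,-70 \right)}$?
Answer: $20015$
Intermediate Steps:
$E{\left(w,z \right)} = 8$
$s{\left(l,d \right)} = -32 + 4 d$ ($s{\left(l,d \right)} = 4 \left(d - 8\right) = 4 \left(-8 + d\right) = -32 + 4 d$)
$19703 - s{\left(-112,-70 \right)} = 19703 - \left(-32 + 4 \left(-70\right)\right) = 19703 - \left(-32 - 280\right) = 19703 - -312 = 19703 + 312 = 20015$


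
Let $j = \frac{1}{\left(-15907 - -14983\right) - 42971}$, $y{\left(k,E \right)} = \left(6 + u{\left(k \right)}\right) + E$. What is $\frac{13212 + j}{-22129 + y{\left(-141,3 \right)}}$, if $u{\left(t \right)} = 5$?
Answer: $- \frac{579940739}{970737925} \approx -0.59742$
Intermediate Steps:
$y{\left(k,E \right)} = 11 + E$ ($y{\left(k,E \right)} = \left(6 + 5\right) + E = 11 + E$)
$j = - \frac{1}{43895}$ ($j = \frac{1}{\left(-15907 + 14983\right) - 42971} = \frac{1}{-924 - 42971} = \frac{1}{-43895} = - \frac{1}{43895} \approx -2.2782 \cdot 10^{-5}$)
$\frac{13212 + j}{-22129 + y{\left(-141,3 \right)}} = \frac{13212 - \frac{1}{43895}}{-22129 + \left(11 + 3\right)} = \frac{579940739}{43895 \left(-22129 + 14\right)} = \frac{579940739}{43895 \left(-22115\right)} = \frac{579940739}{43895} \left(- \frac{1}{22115}\right) = - \frac{579940739}{970737925}$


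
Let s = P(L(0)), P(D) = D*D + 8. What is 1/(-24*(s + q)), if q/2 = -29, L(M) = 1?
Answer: 1/1176 ≈ 0.00085034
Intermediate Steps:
P(D) = 8 + D² (P(D) = D² + 8 = 8 + D²)
q = -58 (q = 2*(-29) = -58)
s = 9 (s = 8 + 1² = 8 + 1 = 9)
1/(-24*(s + q)) = 1/(-24*(9 - 58)) = 1/(-24*(-49)) = 1/1176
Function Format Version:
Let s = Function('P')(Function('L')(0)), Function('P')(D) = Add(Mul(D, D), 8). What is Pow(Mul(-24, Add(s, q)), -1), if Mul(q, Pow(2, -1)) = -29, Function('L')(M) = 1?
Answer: Rational(1, 1176) ≈ 0.00085034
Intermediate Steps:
Function('P')(D) = Add(8, Pow(D, 2)) (Function('P')(D) = Add(Pow(D, 2), 8) = Add(8, Pow(D, 2)))
q = -58 (q = Mul(2, -29) = -58)
s = 9 (s = Add(8, Pow(1, 2)) = Add(8, 1) = 9)
Pow(Mul(-24, Add(s, q)), -1) = Pow(Mul(-24, Add(9, -58)), -1) = Pow(Mul(-24, -49), -1) = Pow(1176, -1) = Rational(1, 1176)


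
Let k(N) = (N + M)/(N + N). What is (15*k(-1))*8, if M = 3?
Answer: -120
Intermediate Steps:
k(N) = (3 + N)/(2*N) (k(N) = (N + 3)/(N + N) = (3 + N)/((2*N)) = (3 + N)*(1/(2*N)) = (3 + N)/(2*N))
(15*k(-1))*8 = (15*((1/2)*(3 - 1)/(-1)))*8 = (15*((1/2)*(-1)*2))*8 = (15*(-1))*8 = -15*8 = -120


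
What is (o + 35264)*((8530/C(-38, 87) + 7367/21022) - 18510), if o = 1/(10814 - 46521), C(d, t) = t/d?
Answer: -51206265323115265277/65305032198 ≈ -7.8411e+8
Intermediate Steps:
o = -1/35707 (o = 1/(-35707) = -1/35707 ≈ -2.8006e-5)
(o + 35264)*((8530/C(-38, 87) + 7367/21022) - 18510) = (-1/35707 + 35264)*((8530/((87/(-38))) + 7367/21022) - 18510) = 1259171647*((8530/((87*(-1/38))) + 7367*(1/21022)) - 18510)/35707 = 1259171647*((8530/(-87/38) + 7367/21022) - 18510)/35707 = 1259171647*((8530*(-38/87) + 7367/21022) - 18510)/35707 = 1259171647*((-324140/87 + 7367/21022) - 18510)/35707 = 1259171647*(-6813430151/1828914 - 18510)/35707 = (1259171647/35707)*(-40666628291/1828914) = -51206265323115265277/65305032198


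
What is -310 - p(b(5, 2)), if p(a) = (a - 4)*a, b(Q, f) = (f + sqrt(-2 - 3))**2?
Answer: -235 + 24*I*sqrt(5) ≈ -235.0 + 53.666*I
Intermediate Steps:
b(Q, f) = (f + I*sqrt(5))**2 (b(Q, f) = (f + sqrt(-5))**2 = (f + I*sqrt(5))**2)
p(a) = a*(-4 + a) (p(a) = (-4 + a)*a = a*(-4 + a))
-310 - p(b(5, 2)) = -310 - (2 + I*sqrt(5))**2*(-4 + (2 + I*sqrt(5))**2)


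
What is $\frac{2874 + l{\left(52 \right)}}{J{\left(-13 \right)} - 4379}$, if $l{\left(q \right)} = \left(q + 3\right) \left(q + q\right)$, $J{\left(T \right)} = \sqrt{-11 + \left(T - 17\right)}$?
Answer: $- \frac{18816563}{9587841} - \frac{4297 i \sqrt{41}}{9587841} \approx -1.9625 - 0.0028697 i$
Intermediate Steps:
$J{\left(T \right)} = \sqrt{-28 + T}$ ($J{\left(T \right)} = \sqrt{-11 + \left(-17 + T\right)} = \sqrt{-28 + T}$)
$l{\left(q \right)} = 2 q \left(3 + q\right)$ ($l{\left(q \right)} = \left(3 + q\right) 2 q = 2 q \left(3 + q\right)$)
$\frac{2874 + l{\left(52 \right)}}{J{\left(-13 \right)} - 4379} = \frac{2874 + 2 \cdot 52 \left(3 + 52\right)}{\sqrt{-28 - 13} - 4379} = \frac{2874 + 2 \cdot 52 \cdot 55}{\sqrt{-41} - 4379} = \frac{2874 + 5720}{i \sqrt{41} - 4379} = \frac{8594}{-4379 + i \sqrt{41}}$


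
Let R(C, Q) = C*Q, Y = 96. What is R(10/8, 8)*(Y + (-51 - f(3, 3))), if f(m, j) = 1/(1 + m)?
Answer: 895/2 ≈ 447.50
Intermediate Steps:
R(10/8, 8)*(Y + (-51 - f(3, 3))) = ((10/8)*8)*(96 + (-51 - 1/(1 + 3))) = ((10*(⅛))*8)*(96 + (-51 - 1/4)) = ((5/4)*8)*(96 + (-51 - 1*¼)) = 10*(96 + (-51 - ¼)) = 10*(96 - 205/4) = 10*(179/4) = 895/2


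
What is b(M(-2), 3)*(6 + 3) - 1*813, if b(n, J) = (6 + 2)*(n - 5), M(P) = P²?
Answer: -885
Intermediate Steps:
b(n, J) = -40 + 8*n (b(n, J) = 8*(-5 + n) = -40 + 8*n)
b(M(-2), 3)*(6 + 3) - 1*813 = (-40 + 8*(-2)²)*(6 + 3) - 1*813 = (-40 + 8*4)*9 - 813 = (-40 + 32)*9 - 813 = -8*9 - 813 = -72 - 813 = -885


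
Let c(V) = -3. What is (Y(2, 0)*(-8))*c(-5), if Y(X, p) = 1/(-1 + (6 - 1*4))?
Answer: 24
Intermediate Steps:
Y(X, p) = 1 (Y(X, p) = 1/(-1 + (6 - 4)) = 1/(-1 + 2) = 1/1 = 1)
(Y(2, 0)*(-8))*c(-5) = (1*(-8))*(-3) = -8*(-3) = 24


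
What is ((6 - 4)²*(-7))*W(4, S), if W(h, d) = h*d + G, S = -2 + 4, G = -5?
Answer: -84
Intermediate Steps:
S = 2
W(h, d) = -5 + d*h (W(h, d) = h*d - 5 = d*h - 5 = -5 + d*h)
((6 - 4)²*(-7))*W(4, S) = ((6 - 4)²*(-7))*(-5 + 2*4) = (2²*(-7))*(-5 + 8) = (4*(-7))*3 = -28*3 = -84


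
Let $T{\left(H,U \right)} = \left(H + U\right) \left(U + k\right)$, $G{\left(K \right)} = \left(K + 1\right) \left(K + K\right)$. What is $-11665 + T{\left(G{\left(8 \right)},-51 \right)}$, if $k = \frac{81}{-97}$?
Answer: $- \frac{1599109}{97} \approx -16486.0$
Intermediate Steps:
$G{\left(K \right)} = 2 K \left(1 + K\right)$ ($G{\left(K \right)} = \left(1 + K\right) 2 K = 2 K \left(1 + K\right)$)
$k = - \frac{81}{97}$ ($k = 81 \left(- \frac{1}{97}\right) = - \frac{81}{97} \approx -0.83505$)
$T{\left(H,U \right)} = \left(- \frac{81}{97} + U\right) \left(H + U\right)$ ($T{\left(H,U \right)} = \left(H + U\right) \left(U - \frac{81}{97}\right) = \left(H + U\right) \left(- \frac{81}{97} + U\right) = \left(- \frac{81}{97} + U\right) \left(H + U\right)$)
$-11665 + T{\left(G{\left(8 \right)},-51 \right)} = -11665 + \left(\left(-51\right)^{2} - \frac{81 \cdot 2 \cdot 8 \left(1 + 8\right)}{97} - - \frac{4131}{97} + 2 \cdot 8 \left(1 + 8\right) \left(-51\right)\right) = -11665 + \left(2601 - \frac{81 \cdot 2 \cdot 8 \cdot 9}{97} + \frac{4131}{97} + 2 \cdot 8 \cdot 9 \left(-51\right)\right) = -11665 + \left(2601 - \frac{11664}{97} + \frac{4131}{97} + 144 \left(-51\right)\right) = -11665 + \left(2601 - \frac{11664}{97} + \frac{4131}{97} - 7344\right) = -11665 - \frac{467604}{97} = - \frac{1599109}{97}$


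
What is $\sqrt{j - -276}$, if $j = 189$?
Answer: $\sqrt{465} \approx 21.564$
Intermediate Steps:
$\sqrt{j - -276} = \sqrt{189 - -276} = \sqrt{189 + 276} = \sqrt{465}$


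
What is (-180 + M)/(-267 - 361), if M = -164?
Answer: 86/157 ≈ 0.54777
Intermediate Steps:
(-180 + M)/(-267 - 361) = (-180 - 164)/(-267 - 361) = -344/(-628) = -344*(-1/628) = 86/157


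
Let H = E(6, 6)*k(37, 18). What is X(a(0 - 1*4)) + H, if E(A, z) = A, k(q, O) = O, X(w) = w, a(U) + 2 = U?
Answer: 102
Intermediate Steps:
a(U) = -2 + U
H = 108 (H = 6*18 = 108)
X(a(0 - 1*4)) + H = (-2 + (0 - 1*4)) + 108 = (-2 + (0 - 4)) + 108 = (-2 - 4) + 108 = -6 + 108 = 102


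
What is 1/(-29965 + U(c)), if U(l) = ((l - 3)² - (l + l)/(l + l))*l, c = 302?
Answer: 1/26968835 ≈ 3.7080e-8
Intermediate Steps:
U(l) = l*(-1 + (-3 + l)²) (U(l) = ((-3 + l)² - 2*l/(2*l))*l = ((-3 + l)² - 2*l*1/(2*l))*l = ((-3 + l)² - 1*1)*l = ((-3 + l)² - 1)*l = (-1 + (-3 + l)²)*l = l*(-1 + (-3 + l)²))
1/(-29965 + U(c)) = 1/(-29965 + 302*(-1 + (-3 + 302)²)) = 1/(-29965 + 302*(-1 + 299²)) = 1/(-29965 + 302*(-1 + 89401)) = 1/(-29965 + 302*89400) = 1/(-29965 + 26998800) = 1/26968835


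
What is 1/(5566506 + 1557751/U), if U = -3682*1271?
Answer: 4679822/26050255684181 ≈ 1.7965e-7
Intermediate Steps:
U = -4679822
1/(5566506 + 1557751/U) = 1/(5566506 + 1557751/(-4679822)) = 1/(5566506 + 1557751*(-1/4679822)) = 1/(5566506 - 1557751/4679822) = 1/(26050255684181/4679822) = 4679822/26050255684181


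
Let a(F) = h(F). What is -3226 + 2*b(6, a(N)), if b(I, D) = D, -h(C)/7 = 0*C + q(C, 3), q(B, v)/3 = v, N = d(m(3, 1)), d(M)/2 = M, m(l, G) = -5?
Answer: -3352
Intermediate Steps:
d(M) = 2*M
N = -10 (N = 2*(-5) = -10)
q(B, v) = 3*v
h(C) = -63 (h(C) = -7*(0*C + 3*3) = -7*(0 + 9) = -7*9 = -63)
a(F) = -63
-3226 + 2*b(6, a(N)) = -3226 + 2*(-63) = -3226 - 126 = -3352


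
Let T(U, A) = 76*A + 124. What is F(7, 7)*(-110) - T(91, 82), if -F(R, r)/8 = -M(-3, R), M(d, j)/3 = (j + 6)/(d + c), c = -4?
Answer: -10172/7 ≈ -1453.1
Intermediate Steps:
T(U, A) = 124 + 76*A
M(d, j) = 3*(6 + j)/(-4 + d) (M(d, j) = 3*((j + 6)/(d - 4)) = 3*((6 + j)/(-4 + d)) = 3*(6 + j)/(-4 + d))
F(R, r) = -144/7 - 24*R/7 (F(R, r) = -(-8)*3*(6 + R)/(-4 - 3) = -(-8)*3*(6 + R)/(-7) = -(-8)*3*(-1/7)*(6 + R) = -(-8)*(-18/7 - 3*R/7) = -8*(18/7 + 3*R/7) = -144/7 - 24*R/7)
F(7, 7)*(-110) - T(91, 82) = (-144/7 - 24/7*7)*(-110) - (124 + 76*82) = (-144/7 - 24)*(-110) - (124 + 6232) = -312/7*(-110) - 1*6356 = 34320/7 - 6356 = -10172/7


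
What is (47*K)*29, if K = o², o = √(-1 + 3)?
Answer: 2726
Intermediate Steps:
o = √2 ≈ 1.4142
K = 2 (K = (√2)² = 2)
(47*K)*29 = (47*2)*29 = 94*29 = 2726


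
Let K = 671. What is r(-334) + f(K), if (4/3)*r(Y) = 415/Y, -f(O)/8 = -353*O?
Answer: 2531590499/1336 ≈ 1.8949e+6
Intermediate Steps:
f(O) = 2824*O (f(O) = -(-2824)*O = 2824*O)
r(Y) = 1245/(4*Y) (r(Y) = 3*(415/Y)/4 = 1245/(4*Y))
r(-334) + f(K) = (1245/4)/(-334) + 2824*671 = (1245/4)*(-1/334) + 1894904 = -1245/1336 + 1894904 = 2531590499/1336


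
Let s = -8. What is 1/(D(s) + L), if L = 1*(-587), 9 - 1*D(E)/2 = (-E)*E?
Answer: -1/441 ≈ -0.0022676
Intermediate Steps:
D(E) = 18 + 2*E² (D(E) = 18 - 2*(-E)*E = 18 - (-2)*E² = 18 + 2*E²)
L = -587
1/(D(s) + L) = 1/((18 + 2*(-8)²) - 587) = 1/((18 + 2*64) - 587) = 1/((18 + 128) - 587) = 1/(146 - 587) = 1/(-441) = -1/441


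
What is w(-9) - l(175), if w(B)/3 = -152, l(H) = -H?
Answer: -281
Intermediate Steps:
w(B) = -456 (w(B) = 3*(-152) = -456)
w(-9) - l(175) = -456 - (-1)*175 = -456 - 1*(-175) = -456 + 175 = -281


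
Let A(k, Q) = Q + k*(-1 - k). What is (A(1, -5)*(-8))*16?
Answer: 896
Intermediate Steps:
(A(1, -5)*(-8))*16 = ((-5 - 1*1 - 1*1²)*(-8))*16 = ((-5 - 1 - 1*1)*(-8))*16 = ((-5 - 1 - 1)*(-8))*16 = -7*(-8)*16 = 56*16 = 896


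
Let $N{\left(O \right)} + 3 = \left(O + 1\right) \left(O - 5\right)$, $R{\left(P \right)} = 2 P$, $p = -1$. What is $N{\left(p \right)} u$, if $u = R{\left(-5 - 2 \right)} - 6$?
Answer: $60$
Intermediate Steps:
$N{\left(O \right)} = -3 + \left(1 + O\right) \left(-5 + O\right)$ ($N{\left(O \right)} = -3 + \left(O + 1\right) \left(O - 5\right) = -3 + \left(1 + O\right) \left(-5 + O\right)$)
$u = -20$ ($u = 2 \left(-5 - 2\right) - 6 = 2 \left(-7\right) - 6 = -14 - 6 = -20$)
$N{\left(p \right)} u = \left(-8 + \left(-1\right)^{2} - -4\right) \left(-20\right) = \left(-8 + 1 + 4\right) \left(-20\right) = \left(-3\right) \left(-20\right) = 60$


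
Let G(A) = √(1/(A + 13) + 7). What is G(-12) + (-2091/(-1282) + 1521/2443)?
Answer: 7058235/3131926 + 2*√2 ≈ 5.0821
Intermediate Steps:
G(A) = √(7 + 1/(13 + A)) (G(A) = √(1/(13 + A) + 7) = √(7 + 1/(13 + A)))
G(-12) + (-2091/(-1282) + 1521/2443) = √((92 + 7*(-12))/(13 - 12)) + (-2091/(-1282) + 1521/2443) = √((92 - 84)/1) + (-2091*(-1/1282) + 1521*(1/2443)) = √(1*8) + (2091/1282 + 1521/2443) = √8 + 7058235/3131926 = 2*√2 + 7058235/3131926 = 7058235/3131926 + 2*√2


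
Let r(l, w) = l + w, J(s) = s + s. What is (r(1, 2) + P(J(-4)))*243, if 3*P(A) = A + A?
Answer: -567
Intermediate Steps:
J(s) = 2*s
P(A) = 2*A/3 (P(A) = (A + A)/3 = (2*A)/3 = 2*A/3)
(r(1, 2) + P(J(-4)))*243 = ((1 + 2) + 2*(2*(-4))/3)*243 = (3 + (⅔)*(-8))*243 = (3 - 16/3)*243 = -7/3*243 = -567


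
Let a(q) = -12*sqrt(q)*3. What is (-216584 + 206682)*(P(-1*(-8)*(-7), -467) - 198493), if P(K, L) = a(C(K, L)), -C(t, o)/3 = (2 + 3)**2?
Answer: 1965477686 + 1782360*I*sqrt(3) ≈ 1.9655e+9 + 3.0871e+6*I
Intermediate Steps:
C(t, o) = -75 (C(t, o) = -3*(2 + 3)**2 = -3*5**2 = -3*25 = -75)
a(q) = -36*sqrt(q)
P(K, L) = -180*I*sqrt(3)
(-216584 + 206682)*(P(-1*(-8)*(-7), -467) - 198493) = (-216584 + 206682)*(-180*I*sqrt(3) - 198493) = -9902*(-198493 - 180*I*sqrt(3)) = 1965477686 + 1782360*I*sqrt(3)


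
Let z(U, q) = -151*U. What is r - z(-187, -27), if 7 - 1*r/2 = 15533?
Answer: -59289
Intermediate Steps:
r = -31052 (r = 14 - 2*15533 = 14 - 31066 = -31052)
r - z(-187, -27) = -31052 - (-151)*(-187) = -31052 - 1*28237 = -31052 - 28237 = -59289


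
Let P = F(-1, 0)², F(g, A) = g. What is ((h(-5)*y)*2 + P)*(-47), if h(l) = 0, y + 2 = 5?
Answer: -47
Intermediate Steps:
y = 3 (y = -2 + 5 = 3)
P = 1 (P = (-1)² = 1)
((h(-5)*y)*2 + P)*(-47) = ((0*3)*2 + 1)*(-47) = (0*2 + 1)*(-47) = (0 + 1)*(-47) = 1*(-47) = -47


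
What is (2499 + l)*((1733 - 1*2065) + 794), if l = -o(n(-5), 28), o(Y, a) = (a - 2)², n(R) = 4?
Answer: 842226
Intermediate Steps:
o(Y, a) = (-2 + a)²
l = -676 (l = -(-2 + 28)² = -1*26² = -1*676 = -676)
(2499 + l)*((1733 - 1*2065) + 794) = (2499 - 676)*((1733 - 1*2065) + 794) = 1823*((1733 - 2065) + 794) = 1823*(-332 + 794) = 1823*462 = 842226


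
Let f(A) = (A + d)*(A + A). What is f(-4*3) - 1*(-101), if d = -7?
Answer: 557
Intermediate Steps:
f(A) = 2*A*(-7 + A) (f(A) = (A - 7)*(A + A) = (-7 + A)*(2*A) = 2*A*(-7 + A))
f(-4*3) - 1*(-101) = 2*(-4*3)*(-7 - 4*3) - 1*(-101) = 2*(-12)*(-7 - 12) + 101 = 2*(-12)*(-19) + 101 = 456 + 101 = 557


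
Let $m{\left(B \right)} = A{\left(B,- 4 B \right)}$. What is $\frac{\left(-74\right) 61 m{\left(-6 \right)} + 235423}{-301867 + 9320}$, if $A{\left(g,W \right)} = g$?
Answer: $- \frac{262507}{292547} \approx -0.89732$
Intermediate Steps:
$m{\left(B \right)} = B$
$\frac{\left(-74\right) 61 m{\left(-6 \right)} + 235423}{-301867 + 9320} = \frac{\left(-74\right) 61 \left(-6\right) + 235423}{-301867 + 9320} = \frac{\left(-4514\right) \left(-6\right) + 235423}{-292547} = \left(27084 + 235423\right) \left(- \frac{1}{292547}\right) = 262507 \left(- \frac{1}{292547}\right) = - \frac{262507}{292547}$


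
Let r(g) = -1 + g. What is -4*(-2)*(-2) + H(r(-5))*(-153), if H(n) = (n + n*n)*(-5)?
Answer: 22934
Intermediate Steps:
H(n) = -5*n - 5*n² (H(n) = (n + n²)*(-5) = -5*n - 5*n²)
-4*(-2)*(-2) + H(r(-5))*(-153) = -4*(-2)*(-2) - 5*(-1 - 5)*(1 + (-1 - 5))*(-153) = 8*(-2) - 5*(-6)*(1 - 6)*(-153) = -16 - 5*(-6)*(-5)*(-153) = -16 - 150*(-153) = -16 + 22950 = 22934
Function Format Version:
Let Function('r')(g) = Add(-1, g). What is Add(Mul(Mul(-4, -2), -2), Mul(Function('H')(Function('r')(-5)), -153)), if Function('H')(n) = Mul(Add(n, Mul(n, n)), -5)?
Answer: 22934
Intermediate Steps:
Function('H')(n) = Add(Mul(-5, n), Mul(-5, Pow(n, 2))) (Function('H')(n) = Mul(Add(n, Pow(n, 2)), -5) = Add(Mul(-5, n), Mul(-5, Pow(n, 2))))
Add(Mul(Mul(-4, -2), -2), Mul(Function('H')(Function('r')(-5)), -153)) = Add(Mul(Mul(-4, -2), -2), Mul(Mul(-5, Add(-1, -5), Add(1, Add(-1, -5))), -153)) = Add(Mul(8, -2), Mul(Mul(-5, -6, Add(1, -6)), -153)) = Add(-16, Mul(Mul(-5, -6, -5), -153)) = Add(-16, Mul(-150, -153)) = Add(-16, 22950) = 22934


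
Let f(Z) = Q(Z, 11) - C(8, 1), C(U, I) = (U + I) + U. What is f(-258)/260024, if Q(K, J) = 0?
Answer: -17/260024 ≈ -6.5379e-5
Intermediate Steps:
C(U, I) = I + 2*U (C(U, I) = (I + U) + U = I + 2*U)
f(Z) = -17 (f(Z) = 0 - (1 + 2*8) = 0 - (1 + 16) = 0 - 1*17 = 0 - 17 = -17)
f(-258)/260024 = -17/260024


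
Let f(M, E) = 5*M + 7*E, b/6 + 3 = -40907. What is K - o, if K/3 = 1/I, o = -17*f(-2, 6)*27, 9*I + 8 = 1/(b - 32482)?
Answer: 10883935674/741179 ≈ 14685.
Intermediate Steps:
b = -245460 (b = -18 + 6*(-40907) = -18 - 245442 = -245460)
I = -741179/833826 (I = -8/9 + 1/(9*(-245460 - 32482)) = -8/9 + (1/9)/(-277942) = -8/9 + (1/9)*(-1/277942) = -8/9 - 1/2501478 = -741179/833826 ≈ -0.88889)
o = -14688 (o = -17*(5*(-2) + 7*6)*27 = -17*(-10 + 42)*27 = -17*32*27 = -544*27 = -14688)
K = -2501478/741179 (K = 3/(-741179/833826) = 3*(-833826/741179) = -2501478/741179 ≈ -3.3750)
K - o = -2501478/741179 - 1*(-14688) = -2501478/741179 + 14688 = 10883935674/741179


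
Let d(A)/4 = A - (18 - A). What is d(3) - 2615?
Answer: -2663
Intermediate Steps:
d(A) = -72 + 8*A (d(A) = 4*(A - (18 - A)) = 4*(A + (-18 + A)) = 4*(-18 + 2*A) = -72 + 8*A)
d(3) - 2615 = (-72 + 8*3) - 2615 = (-72 + 24) - 2615 = -48 - 2615 = -2663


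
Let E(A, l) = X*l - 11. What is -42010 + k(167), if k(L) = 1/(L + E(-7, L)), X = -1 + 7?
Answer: -48647579/1158 ≈ -42010.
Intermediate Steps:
X = 6
E(A, l) = -11 + 6*l (E(A, l) = 6*l - 11 = -11 + 6*l)
k(L) = 1/(-11 + 7*L) (k(L) = 1/(L + (-11 + 6*L)) = 1/(-11 + 7*L))
-42010 + k(167) = -42010 + 1/(-11 + 7*167) = -42010 + 1/(-11 + 1169) = -42010 + 1/1158 = -48647579/1158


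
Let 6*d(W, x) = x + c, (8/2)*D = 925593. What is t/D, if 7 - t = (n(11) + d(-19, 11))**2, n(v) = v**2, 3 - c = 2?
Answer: -60488/925593 ≈ -0.065351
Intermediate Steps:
D = 925593/4 (D = (1/4)*925593 = 925593/4 ≈ 2.3140e+5)
c = 1 (c = 3 - 1*2 = 3 - 2 = 1)
d(W, x) = 1/6 + x/6 (d(W, x) = (x + 1)/6 = (1 + x)/6 = 1/6 + x/6)
t = -15122 (t = 7 - (11**2 + (1/6 + (1/6)*11))**2 = 7 - (121 + (1/6 + 11/6))**2 = 7 - (121 + 2)**2 = 7 - 1*123**2 = 7 - 1*15129 = 7 - 15129 = -15122)
t/D = -15122/925593/4 = -15122*4/925593 = -60488/925593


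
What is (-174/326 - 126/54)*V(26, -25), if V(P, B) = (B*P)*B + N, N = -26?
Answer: -7582016/163 ≈ -46515.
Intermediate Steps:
V(P, B) = -26 + P*B² (V(P, B) = (B*P)*B - 26 = P*B² - 26 = -26 + P*B²)
(-174/326 - 126/54)*V(26, -25) = (-174/326 - 126/54)*(-26 + 26*(-25)²) = (-174*1/326 - 126*1/54)*(-26 + 26*625) = (-87/163 - 7/3)*(-26 + 16250) = -1402/489*16224 = -7582016/163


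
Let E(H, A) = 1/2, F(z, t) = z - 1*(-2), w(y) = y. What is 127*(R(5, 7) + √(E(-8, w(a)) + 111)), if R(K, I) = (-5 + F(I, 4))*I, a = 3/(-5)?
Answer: 3556 + 127*√446/2 ≈ 4897.0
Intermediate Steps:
a = -⅗ (a = 3*(-⅕) = -⅗ ≈ -0.60000)
F(z, t) = 2 + z (F(z, t) = z + 2 = 2 + z)
E(H, A) = ½
R(K, I) = I*(-3 + I) (R(K, I) = (-5 + (2 + I))*I = (-3 + I)*I = I*(-3 + I))
127*(R(5, 7) + √(E(-8, w(a)) + 111)) = 127*(7*(-3 + 7) + √(½ + 111)) = 127*(7*4 + √(223/2)) = 127*(28 + √446/2) = 3556 + 127*√446/2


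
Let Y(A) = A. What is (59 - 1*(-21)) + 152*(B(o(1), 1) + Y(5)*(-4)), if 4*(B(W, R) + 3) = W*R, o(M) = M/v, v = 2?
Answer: -3397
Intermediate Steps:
o(M) = M/2
B(W, R) = -3 + R*W/4 (B(W, R) = -3 + (W*R)/4 = -3 + (R*W)/4 = -3 + R*W/4)
(59 - 1*(-21)) + 152*(B(o(1), 1) + Y(5)*(-4)) = (59 - 1*(-21)) + 152*((-3 + (¼)*1*((½)*1)) + 5*(-4)) = (59 + 21) + 152*((-3 + (¼)*1*(½)) - 20) = 80 + 152*((-3 + ⅛) - 20) = 80 + 152*(-23/8 - 20) = 80 + 152*(-183/8) = 80 - 3477 = -3397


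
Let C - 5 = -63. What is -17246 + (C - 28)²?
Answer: -9850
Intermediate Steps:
C = -58 (C = 5 - 63 = -58)
-17246 + (C - 28)² = -17246 + (-58 - 28)² = -17246 + (-86)² = -17246 + 7396 = -9850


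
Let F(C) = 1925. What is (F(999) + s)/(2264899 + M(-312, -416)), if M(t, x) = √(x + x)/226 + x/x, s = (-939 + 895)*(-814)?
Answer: 272872224050525/16375514698922552 - 4264733*I*√13/16375514698922552 ≈ 0.016663 - 9.3901e-10*I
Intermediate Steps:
s = 35816 (s = -44*(-814) = 35816)
M(t, x) = 1 + √2*√x/226 (M(t, x) = √(2*x)*(1/226) + 1 = (√2*√x)*(1/226) + 1 = √2*√x/226 + 1 = 1 + √2*√x/226)
(F(999) + s)/(2264899 + M(-312, -416)) = (1925 + 35816)/(2264899 + (1 + √2*√(-416)/226)) = 37741/(2264899 + (1 + √2*(4*I*√26)/226)) = 37741/(2264899 + (1 + 4*I*√13/113)) = 37741/(2264900 + 4*I*√13/113)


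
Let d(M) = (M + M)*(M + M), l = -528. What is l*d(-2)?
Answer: -8448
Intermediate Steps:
d(M) = 4*M² (d(M) = (2*M)*(2*M) = 4*M²)
l*d(-2) = -2112*(-2)² = -2112*4 = -528*16 = -8448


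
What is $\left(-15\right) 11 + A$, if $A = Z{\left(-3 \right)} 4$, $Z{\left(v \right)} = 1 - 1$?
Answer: $-165$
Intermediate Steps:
$Z{\left(v \right)} = 0$ ($Z{\left(v \right)} = 1 - 1 = 0$)
$A = 0$ ($A = 0 \cdot 4 = 0$)
$\left(-15\right) 11 + A = \left(-15\right) 11 + 0 = -165 + 0 = -165$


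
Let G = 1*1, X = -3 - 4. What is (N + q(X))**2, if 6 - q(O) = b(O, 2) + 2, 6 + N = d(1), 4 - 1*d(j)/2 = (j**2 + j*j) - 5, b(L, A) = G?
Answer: 121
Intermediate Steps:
X = -7
G = 1
b(L, A) = 1
d(j) = 18 - 4*j**2 (d(j) = 8 - 2*((j**2 + j*j) - 5) = 8 - 2*((j**2 + j**2) - 5) = 8 - 2*(2*j**2 - 5) = 8 - 2*(-5 + 2*j**2) = 8 + (10 - 4*j**2) = 18 - 4*j**2)
N = 8 (N = -6 + (18 - 4*1**2) = -6 + (18 - 4*1) = -6 + (18 - 4) = -6 + 14 = 8)
q(O) = 3 (q(O) = 6 - (1 + 2) = 6 - 1*3 = 6 - 3 = 3)
(N + q(X))**2 = (8 + 3)**2 = 11**2 = 121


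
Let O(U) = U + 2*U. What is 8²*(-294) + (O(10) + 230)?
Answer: -18556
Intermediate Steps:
O(U) = 3*U
8²*(-294) + (O(10) + 230) = 8²*(-294) + (3*10 + 230) = 64*(-294) + (30 + 230) = -18816 + 260 = -18556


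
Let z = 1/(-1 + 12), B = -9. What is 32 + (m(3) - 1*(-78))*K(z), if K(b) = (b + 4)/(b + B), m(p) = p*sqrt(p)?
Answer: -187/49 - 135*sqrt(3)/98 ≈ -6.2023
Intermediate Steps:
m(p) = p**(3/2)
z = 1/11 ≈ 0.090909
K(b) = (4 + b)/(-9 + b) (K(b) = (b + 4)/(b - 9) = (4 + b)/(-9 + b))
32 + (m(3) - 1*(-78))*K(z) = 32 + (3**(3/2) - 1*(-78))*((4 + 1/11)/(-9 + 1/11)) = 32 + (3*sqrt(3) + 78)*((45/11)/(-98/11)) = 32 + (78 + 3*sqrt(3))*(-11/98*45/11) = 32 + (78 + 3*sqrt(3))*(-45/98) = 32 + (-1755/49 - 135*sqrt(3)/98) = -187/49 - 135*sqrt(3)/98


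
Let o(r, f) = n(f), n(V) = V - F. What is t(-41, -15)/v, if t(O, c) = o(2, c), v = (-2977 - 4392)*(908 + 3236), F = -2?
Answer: 13/30537136 ≈ 4.2571e-7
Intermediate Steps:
v = -30537136 (v = -7369*4144 = -30537136)
n(V) = 2 + V (n(V) = V - 1*(-2) = V + 2 = 2 + V)
o(r, f) = 2 + f
t(O, c) = 2 + c
t(-41, -15)/v = (2 - 15)/(-30537136) = -13*(-1/30537136) = 13/30537136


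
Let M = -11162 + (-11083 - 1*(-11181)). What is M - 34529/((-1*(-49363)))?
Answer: -546186761/49363 ≈ -11065.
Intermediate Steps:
M = -11064 (M = -11162 + (-11083 + 11181) = -11162 + 98 = -11064)
M - 34529/((-1*(-49363))) = -11064 - 34529/((-1*(-49363))) = -11064 - 34529/49363 = -546186761/49363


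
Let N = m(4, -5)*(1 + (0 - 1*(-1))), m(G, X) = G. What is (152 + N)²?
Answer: 25600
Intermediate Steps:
N = 8 (N = 4*(1 + (0 - 1*(-1))) = 4*(1 + (0 + 1)) = 4*(1 + 1) = 4*2 = 8)
(152 + N)² = (152 + 8)² = 160² = 25600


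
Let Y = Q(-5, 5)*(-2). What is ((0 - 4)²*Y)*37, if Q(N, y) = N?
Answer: 5920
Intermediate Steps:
Y = 10 (Y = -5*(-2) = 10)
((0 - 4)²*Y)*37 = ((0 - 4)²*10)*37 = ((-4)²*10)*37 = (16*10)*37 = 160*37 = 5920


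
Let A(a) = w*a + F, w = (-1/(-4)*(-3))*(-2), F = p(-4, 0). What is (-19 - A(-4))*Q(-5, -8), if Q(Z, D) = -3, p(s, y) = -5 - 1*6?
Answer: 6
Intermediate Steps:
p(s, y) = -11 (p(s, y) = -5 - 6 = -11)
F = -11
w = 3/2 (w = (-1*(-¼)*(-3))*(-2) = ((¼)*(-3))*(-2) = -¾*(-2) = 3/2 ≈ 1.5000)
A(a) = -11 + 3*a/2 (A(a) = 3*a/2 - 11 = -11 + 3*a/2)
(-19 - A(-4))*Q(-5, -8) = (-19 - (-11 + (3/2)*(-4)))*(-3) = (-19 - (-11 - 6))*(-3) = (-19 - 1*(-17))*(-3) = (-19 + 17)*(-3) = -2*(-3) = 6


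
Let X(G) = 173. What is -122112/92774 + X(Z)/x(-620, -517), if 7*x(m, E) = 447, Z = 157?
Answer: 28882625/20734989 ≈ 1.3929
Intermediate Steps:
x(m, E) = 447/7 (x(m, E) = (⅐)*447 = 447/7)
-122112/92774 + X(Z)/x(-620, -517) = -122112/92774 + 173/(447/7) = -122112*1/92774 + 173*(7/447) = -61056/46387 + 1211/447 = 28882625/20734989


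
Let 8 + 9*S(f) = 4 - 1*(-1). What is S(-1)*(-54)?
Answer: 18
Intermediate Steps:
S(f) = -1/3 (S(f) = -8/9 + (4 - 1*(-1))/9 = -8/9 + (4 + 1)/9 = -8/9 + (1/9)*5 = -8/9 + 5/9 = -1/3)
S(-1)*(-54) = -1/3*(-54) = 18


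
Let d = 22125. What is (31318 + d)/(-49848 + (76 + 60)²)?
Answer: -53443/31352 ≈ -1.7046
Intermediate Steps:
(31318 + d)/(-49848 + (76 + 60)²) = (31318 + 22125)/(-49848 + (76 + 60)²) = 53443/(-49848 + 136²) = 53443/(-49848 + 18496) = 53443/(-31352) = 53443*(-1/31352) = -53443/31352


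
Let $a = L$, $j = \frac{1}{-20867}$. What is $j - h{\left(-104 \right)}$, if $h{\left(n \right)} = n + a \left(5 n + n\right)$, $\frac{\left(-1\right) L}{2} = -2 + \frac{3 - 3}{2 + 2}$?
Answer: $\frac{54254199}{20867} \approx 2600.0$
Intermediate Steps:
$j = - \frac{1}{20867} \approx -4.7923 \cdot 10^{-5}$
$L = 4$ ($L = - 2 \left(-2 + \frac{3 - 3}{2 + 2}\right) = - 2 \left(-2 + \frac{0}{4}\right) = - 2 \left(-2 + 0 \cdot \frac{1}{4}\right) = - 2 \left(-2 + 0\right) = \left(-2\right) \left(-2\right) = 4$)
$a = 4$
$h{\left(n \right)} = 25 n$ ($h{\left(n \right)} = n + 4 \left(5 n + n\right) = n + 4 \cdot 6 n = n + 24 n = 25 n$)
$j - h{\left(-104 \right)} = - \frac{1}{20867} - 25 \left(-104\right) = - \frac{1}{20867} - -2600 = - \frac{1}{20867} + 2600 = \frac{54254199}{20867}$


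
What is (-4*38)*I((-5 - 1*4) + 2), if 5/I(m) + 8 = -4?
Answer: 190/3 ≈ 63.333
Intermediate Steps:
I(m) = -5/12 (I(m) = 5/(-8 - 4) = 5/(-12) = 5*(-1/12) = -5/12)
(-4*38)*I((-5 - 1*4) + 2) = -4*38*(-5/12) = -152*(-5/12) = 190/3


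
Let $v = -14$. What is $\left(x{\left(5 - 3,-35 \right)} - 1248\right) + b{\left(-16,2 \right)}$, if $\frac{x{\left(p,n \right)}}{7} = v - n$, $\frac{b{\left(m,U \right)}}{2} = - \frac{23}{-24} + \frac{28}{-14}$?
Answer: $- \frac{13237}{12} \approx -1103.1$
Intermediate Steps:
$b{\left(m,U \right)} = - \frac{25}{12}$ ($b{\left(m,U \right)} = 2 \left(- \frac{23}{-24} + \frac{28}{-14}\right) = 2 \left(\left(-23\right) \left(- \frac{1}{24}\right) + 28 \left(- \frac{1}{14}\right)\right) = 2 \left(\frac{23}{24} - 2\right) = 2 \left(- \frac{25}{24}\right) = - \frac{25}{12}$)
$x{\left(p,n \right)} = -98 - 7 n$ ($x{\left(p,n \right)} = 7 \left(-14 - n\right) = -98 - 7 n$)
$\left(x{\left(5 - 3,-35 \right)} - 1248\right) + b{\left(-16,2 \right)} = \left(\left(-98 - -245\right) - 1248\right) - \frac{25}{12} = \left(\left(-98 + 245\right) - 1248\right) - \frac{25}{12} = \left(147 - 1248\right) - \frac{25}{12} = -1101 - \frac{25}{12} = - \frac{13237}{12}$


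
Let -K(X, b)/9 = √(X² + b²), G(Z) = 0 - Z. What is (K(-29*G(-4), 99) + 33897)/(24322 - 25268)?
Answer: -33897/946 + 9*√23257/946 ≈ -34.381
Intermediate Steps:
G(Z) = -Z
K(X, b) = -9*√(X² + b²)
(K(-29*G(-4), 99) + 33897)/(24322 - 25268) = (-9*√((-(-29)*(-4))² + 99²) + 33897)/(24322 - 25268) = (-9*√((-29*4)² + 9801) + 33897)/(-946) = (-9*√((-116)² + 9801) + 33897)*(-1/946) = (-9*√(13456 + 9801) + 33897)*(-1/946) = (-9*√23257 + 33897)*(-1/946) = (33897 - 9*√23257)*(-1/946) = -33897/946 + 9*√23257/946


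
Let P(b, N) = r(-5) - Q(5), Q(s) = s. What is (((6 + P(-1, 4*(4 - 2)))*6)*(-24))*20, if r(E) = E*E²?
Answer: 357120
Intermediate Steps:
r(E) = E³
P(b, N) = -130 (P(b, N) = (-5)³ - 1*5 = -125 - 5 = -130)
(((6 + P(-1, 4*(4 - 2)))*6)*(-24))*20 = (((6 - 130)*6)*(-24))*20 = (-124*6*(-24))*20 = -744*(-24)*20 = 17856*20 = 357120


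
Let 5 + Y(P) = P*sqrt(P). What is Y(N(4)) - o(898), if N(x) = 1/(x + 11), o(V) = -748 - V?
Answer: 1641 + sqrt(15)/225 ≈ 1641.0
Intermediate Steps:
N(x) = 1/(11 + x)
Y(P) = -5 + P**(3/2) (Y(P) = -5 + P*sqrt(P) = -5 + P**(3/2))
Y(N(4)) - o(898) = (-5 + (1/(11 + 4))**(3/2)) - (-748 - 1*898) = (-5 + (1/15)**(3/2)) - (-748 - 898) = (-5 + (1/15)**(3/2)) - 1*(-1646) = (-5 + sqrt(15)/225) + 1646 = 1641 + sqrt(15)/225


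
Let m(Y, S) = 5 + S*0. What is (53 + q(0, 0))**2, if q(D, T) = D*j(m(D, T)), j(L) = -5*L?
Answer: 2809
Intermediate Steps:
m(Y, S) = 5 (m(Y, S) = 5 + 0 = 5)
q(D, T) = -25*D (q(D, T) = D*(-5*5) = D*(-25) = -25*D)
(53 + q(0, 0))**2 = (53 - 25*0)**2 = (53 + 0)**2 = 53**2 = 2809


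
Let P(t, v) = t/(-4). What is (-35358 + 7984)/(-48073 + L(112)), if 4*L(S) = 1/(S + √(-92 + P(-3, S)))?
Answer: 266037764589976/467203655570549 - 54748*I*√365/467203655570549 ≈ 0.56943 - 2.2388e-9*I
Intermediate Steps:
P(t, v) = -t/4 (P(t, v) = t*(-¼) = -t/4)
L(S) = 1/(4*(S + I*√365/2)) (L(S) = 1/(4*(S + √(-92 - ¼*(-3)))) = 1/(4*(S + √(-92 + ¾))) = 1/(4*(S + √(-365/4))) = 1/(4*(S + I*√365/2)))
(-35358 + 7984)/(-48073 + L(112)) = (-35358 + 7984)/(-48073 + 1/(2*(2*112 + I*√365))) = -27374/(-48073 + 1/(2*(224 + I*√365)))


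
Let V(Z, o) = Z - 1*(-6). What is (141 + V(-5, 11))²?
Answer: 20164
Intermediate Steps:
V(Z, o) = 6 + Z (V(Z, o) = Z + 6 = 6 + Z)
(141 + V(-5, 11))² = (141 + (6 - 5))² = (141 + 1)² = 142² = 20164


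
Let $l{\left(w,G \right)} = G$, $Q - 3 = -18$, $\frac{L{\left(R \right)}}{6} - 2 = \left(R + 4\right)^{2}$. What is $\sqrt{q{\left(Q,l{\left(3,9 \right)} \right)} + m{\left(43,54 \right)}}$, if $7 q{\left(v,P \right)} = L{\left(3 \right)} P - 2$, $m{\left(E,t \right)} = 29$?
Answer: $\frac{\sqrt{20685}}{7} \approx 20.546$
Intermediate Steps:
$L{\left(R \right)} = 12 + 6 \left(4 + R\right)^{2}$ ($L{\left(R \right)} = 12 + 6 \left(R + 4\right)^{2} = 12 + 6 \left(4 + R\right)^{2}$)
$Q = -15$ ($Q = 3 - 18 = -15$)
$q{\left(v,P \right)} = - \frac{2}{7} + \frac{306 P}{7}$ ($q{\left(v,P \right)} = \frac{\left(12 + 6 \left(4 + 3\right)^{2}\right) P - 2}{7} = \frac{\left(12 + 6 \cdot 7^{2}\right) P - 2}{7} = \frac{\left(12 + 6 \cdot 49\right) P - 2}{7} = \frac{\left(12 + 294\right) P - 2}{7} = \frac{306 P - 2}{7} = \frac{-2 + 306 P}{7} = - \frac{2}{7} + \frac{306 P}{7}$)
$\sqrt{q{\left(Q,l{\left(3,9 \right)} \right)} + m{\left(43,54 \right)}} = \sqrt{\left(- \frac{2}{7} + \frac{306}{7} \cdot 9\right) + 29} = \sqrt{\left(- \frac{2}{7} + \frac{2754}{7}\right) + 29} = \sqrt{\frac{2752}{7} + 29} = \sqrt{\frac{2955}{7}} = \frac{\sqrt{20685}}{7}$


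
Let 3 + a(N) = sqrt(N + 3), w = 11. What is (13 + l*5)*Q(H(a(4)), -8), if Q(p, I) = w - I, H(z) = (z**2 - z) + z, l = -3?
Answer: -38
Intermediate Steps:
a(N) = -3 + sqrt(3 + N) (a(N) = -3 + sqrt(N + 3) = -3 + sqrt(3 + N))
H(z) = z**2
Q(p, I) = 11 - I
(13 + l*5)*Q(H(a(4)), -8) = (13 - 3*5)*(11 - 1*(-8)) = (13 - 15)*(11 + 8) = -2*19 = -38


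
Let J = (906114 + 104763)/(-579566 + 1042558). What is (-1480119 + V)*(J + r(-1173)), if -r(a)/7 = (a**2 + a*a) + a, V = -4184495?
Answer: 25249493029496795241/231496 ≈ 1.0907e+14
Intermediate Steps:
r(a) = -14*a**2 - 7*a (r(a) = -7*((a**2 + a*a) + a) = -7*((a**2 + a**2) + a) = -7*(2*a**2 + a) = -7*(a + 2*a**2) = -14*a**2 - 7*a)
J = 1010877/462992 ≈ 2.1834
(-1480119 + V)*(J + r(-1173)) = (-1480119 - 4184495)*(1010877/462992 - 7*(-1173)*(1 + 2*(-1173))) = -5664614*(1010877/462992 - 7*(-1173)*(1 - 2346)) = -5664614*(1010877/462992 - 7*(-1173)*(-2345)) = -5664614*(1010877/462992 - 19254795) = -5664614*(-8914815035763/462992) = 25249493029496795241/231496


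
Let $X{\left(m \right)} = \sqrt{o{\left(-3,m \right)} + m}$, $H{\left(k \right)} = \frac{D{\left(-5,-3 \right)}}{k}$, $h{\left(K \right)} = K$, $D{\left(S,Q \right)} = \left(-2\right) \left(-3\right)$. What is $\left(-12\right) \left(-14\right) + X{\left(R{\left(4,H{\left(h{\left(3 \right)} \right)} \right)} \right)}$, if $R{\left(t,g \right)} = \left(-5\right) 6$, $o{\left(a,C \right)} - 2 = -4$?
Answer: $168 + 4 i \sqrt{2} \approx 168.0 + 5.6569 i$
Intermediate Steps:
$D{\left(S,Q \right)} = 6$
$o{\left(a,C \right)} = -2$ ($o{\left(a,C \right)} = 2 - 4 = -2$)
$H{\left(k \right)} = \frac{6}{k}$
$R{\left(t,g \right)} = -30$
$X{\left(m \right)} = \sqrt{-2 + m}$
$\left(-12\right) \left(-14\right) + X{\left(R{\left(4,H{\left(h{\left(3 \right)} \right)} \right)} \right)} = \left(-12\right) \left(-14\right) + \sqrt{-2 - 30} = 168 + \sqrt{-32} = 168 + 4 i \sqrt{2}$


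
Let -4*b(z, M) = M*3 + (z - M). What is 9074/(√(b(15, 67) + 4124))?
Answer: 18148*√16347/16347 ≈ 141.94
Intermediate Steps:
b(z, M) = -M/2 - z/4 (b(z, M) = -(M*3 + (z - M))/4 = -(3*M + (z - M))/4 = -(z + 2*M)/4 = -M/2 - z/4)
9074/(√(b(15, 67) + 4124)) = 9074/(√((-½*67 - ¼*15) + 4124)) = 9074/(√((-67/2 - 15/4) + 4124)) = 9074/(√(-149/4 + 4124)) = 9074/(√(16347/4)) = 9074/((√16347/2)) = 9074*(2*√16347/16347) = 18148*√16347/16347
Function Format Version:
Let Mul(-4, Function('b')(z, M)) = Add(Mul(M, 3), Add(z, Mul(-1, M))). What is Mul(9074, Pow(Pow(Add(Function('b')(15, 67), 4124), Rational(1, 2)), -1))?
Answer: Mul(Rational(18148, 16347), Pow(16347, Rational(1, 2))) ≈ 141.94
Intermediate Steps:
Function('b')(z, M) = Add(Mul(Rational(-1, 2), M), Mul(Rational(-1, 4), z)) (Function('b')(z, M) = Mul(Rational(-1, 4), Add(Mul(M, 3), Add(z, Mul(-1, M)))) = Mul(Rational(-1, 4), Add(Mul(3, M), Add(z, Mul(-1, M)))) = Mul(Rational(-1, 4), Add(z, Mul(2, M))) = Add(Mul(Rational(-1, 2), M), Mul(Rational(-1, 4), z)))
Mul(9074, Pow(Pow(Add(Function('b')(15, 67), 4124), Rational(1, 2)), -1)) = Mul(9074, Pow(Pow(Add(Add(Mul(Rational(-1, 2), 67), Mul(Rational(-1, 4), 15)), 4124), Rational(1, 2)), -1)) = Mul(9074, Pow(Pow(Add(Add(Rational(-67, 2), Rational(-15, 4)), 4124), Rational(1, 2)), -1)) = Mul(9074, Pow(Pow(Add(Rational(-149, 4), 4124), Rational(1, 2)), -1)) = Mul(9074, Pow(Pow(Rational(16347, 4), Rational(1, 2)), -1)) = Mul(9074, Pow(Mul(Rational(1, 2), Pow(16347, Rational(1, 2))), -1)) = Mul(9074, Mul(Rational(2, 16347), Pow(16347, Rational(1, 2)))) = Mul(Rational(18148, 16347), Pow(16347, Rational(1, 2)))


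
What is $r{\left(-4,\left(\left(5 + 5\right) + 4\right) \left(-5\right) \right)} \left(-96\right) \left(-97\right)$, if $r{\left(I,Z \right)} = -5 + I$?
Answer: $-83808$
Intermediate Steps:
$r{\left(-4,\left(\left(5 + 5\right) + 4\right) \left(-5\right) \right)} \left(-96\right) \left(-97\right) = \left(-5 - 4\right) \left(-96\right) \left(-97\right) = \left(-9\right) \left(-96\right) \left(-97\right) = 864 \left(-97\right) = -83808$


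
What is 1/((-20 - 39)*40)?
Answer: -1/2360 ≈ -0.00042373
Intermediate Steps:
1/((-20 - 39)*40) = 1/(-59*40) = 1/(-2360) = -1/2360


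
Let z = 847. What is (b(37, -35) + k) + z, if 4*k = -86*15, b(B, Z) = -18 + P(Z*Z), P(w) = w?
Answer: 3463/2 ≈ 1731.5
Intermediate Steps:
b(B, Z) = -18 + Z² (b(B, Z) = -18 + Z*Z = -18 + Z²)
k = -645/2 (k = (-86*15)/4 = (¼)*(-1290) = -645/2 ≈ -322.50)
(b(37, -35) + k) + z = ((-18 + (-35)²) - 645/2) + 847 = ((-18 + 1225) - 645/2) + 847 = (1207 - 645/2) + 847 = 1769/2 + 847 = 3463/2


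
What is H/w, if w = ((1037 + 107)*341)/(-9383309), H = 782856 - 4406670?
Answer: 1307821789251/15004 ≈ 8.7165e+7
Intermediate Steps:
H = -3623814
w = -30008/721793 (w = (1144*341)*(-1/9383309) = 390104*(-1/9383309) = -30008/721793 ≈ -0.041574)
H/w = -3623814/(-30008/721793) = -3623814*(-721793/30008) = 1307821789251/15004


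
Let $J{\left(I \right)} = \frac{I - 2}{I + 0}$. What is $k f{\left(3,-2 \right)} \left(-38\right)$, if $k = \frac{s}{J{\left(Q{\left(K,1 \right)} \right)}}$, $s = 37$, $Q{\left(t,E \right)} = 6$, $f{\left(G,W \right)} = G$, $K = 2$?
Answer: $-6327$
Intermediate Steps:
$J{\left(I \right)} = \frac{-2 + I}{I}$
$k = \frac{111}{2}$ ($k = \frac{37}{\frac{1}{6} \left(-2 + 6\right)} = \frac{37}{\frac{1}{6} \cdot 4} = \frac{37}{\frac{2}{3}} = 37 \cdot \frac{3}{2} = \frac{111}{2} \approx 55.5$)
$k f{\left(3,-2 \right)} \left(-38\right) = \frac{111}{2} \cdot 3 \left(-38\right) = \frac{333}{2} \left(-38\right) = -6327$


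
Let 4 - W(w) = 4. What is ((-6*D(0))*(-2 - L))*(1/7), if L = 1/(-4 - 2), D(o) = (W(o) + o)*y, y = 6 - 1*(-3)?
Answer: 0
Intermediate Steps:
W(w) = 0 (W(w) = 4 - 1*4 = 4 - 4 = 0)
y = 9 (y = 6 + 3 = 9)
D(o) = 9*o (D(o) = (0 + o)*9 = o*9 = 9*o)
L = -1/6 (L = 1/(-6) = -1/6 ≈ -0.16667)
((-6*D(0))*(-2 - L))*(1/7) = ((-54*0)*(-2 - 1*(-1/6)))*(1/7) = ((-6*0)*(-2 + 1/6))*(1*(1/7)) = (0*(-11/6))*(1/7) = 0*(1/7) = 0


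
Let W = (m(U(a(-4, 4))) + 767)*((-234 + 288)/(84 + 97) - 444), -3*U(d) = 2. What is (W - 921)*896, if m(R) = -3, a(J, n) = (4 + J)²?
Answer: -55125092736/181 ≈ -3.0456e+8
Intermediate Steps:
U(d) = -⅔ (U(d) = -⅓*2 = -⅔)
W = -61356840/181 (W = (-3 + 767)*((-234 + 288)/(84 + 97) - 444) = 764*(54/181 - 444) = 764*(-80310/181) = -61356840/181 ≈ -3.3899e+5)
(W - 921)*896 = (-61356840/181 - 921)*896 = -61523541/181*896 = -55125092736/181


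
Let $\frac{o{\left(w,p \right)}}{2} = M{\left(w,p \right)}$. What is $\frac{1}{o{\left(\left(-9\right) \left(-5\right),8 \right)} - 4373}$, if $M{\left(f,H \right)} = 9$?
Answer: $- \frac{1}{4355} \approx -0.00022962$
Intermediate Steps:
$o{\left(w,p \right)} = 18$ ($o{\left(w,p \right)} = 2 \cdot 9 = 18$)
$\frac{1}{o{\left(\left(-9\right) \left(-5\right),8 \right)} - 4373} = \frac{1}{18 - 4373} = \frac{1}{-4355} = - \frac{1}{4355}$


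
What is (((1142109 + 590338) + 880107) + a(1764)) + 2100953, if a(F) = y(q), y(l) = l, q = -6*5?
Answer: 4713477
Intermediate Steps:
q = -30
a(F) = -30
(((1142109 + 590338) + 880107) + a(1764)) + 2100953 = (((1142109 + 590338) + 880107) - 30) + 2100953 = ((1732447 + 880107) - 30) + 2100953 = (2612554 - 30) + 2100953 = 2612524 + 2100953 = 4713477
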